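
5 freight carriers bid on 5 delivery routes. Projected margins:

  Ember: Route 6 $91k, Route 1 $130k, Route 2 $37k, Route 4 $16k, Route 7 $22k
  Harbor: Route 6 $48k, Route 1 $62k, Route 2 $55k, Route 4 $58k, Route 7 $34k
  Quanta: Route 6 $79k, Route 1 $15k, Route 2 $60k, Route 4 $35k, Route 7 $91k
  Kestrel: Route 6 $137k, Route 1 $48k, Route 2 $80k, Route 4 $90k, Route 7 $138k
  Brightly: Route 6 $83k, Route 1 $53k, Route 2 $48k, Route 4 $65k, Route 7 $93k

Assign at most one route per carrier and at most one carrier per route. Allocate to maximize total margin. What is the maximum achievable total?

Optimal: Ember→Route 1 ($130k), Harbor→Route 2 ($55k), Quanta→Route 7 ($91k), Kestrel→Route 6 ($137k), Brightly→Route 4 ($65k) — total 130+55+91+137+65 = $478k.
Column-greedy (each route in turn goes to its best remaining carrier) gives $426k, worse by 52.

Max total: $478k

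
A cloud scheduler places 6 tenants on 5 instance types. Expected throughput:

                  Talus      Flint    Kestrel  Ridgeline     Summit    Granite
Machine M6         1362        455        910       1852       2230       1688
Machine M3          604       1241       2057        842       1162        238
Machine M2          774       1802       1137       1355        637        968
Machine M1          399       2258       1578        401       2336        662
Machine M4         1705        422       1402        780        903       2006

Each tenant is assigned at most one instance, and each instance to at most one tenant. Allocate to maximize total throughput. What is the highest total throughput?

Max total: 10053 ops/s

Optimal: Ridgeline→Machine M6 (1852 ops/s), Kestrel→Machine M3 (2057 ops/s), Flint→Machine M2 (1802 ops/s), Summit→Machine M1 (2336 ops/s), Granite→Machine M4 (2006 ops/s) — total 1852+2057+1802+2336+2006 = 10053 ops/s.
Column-greedy (each instance in turn goes to its best remaining tenant) gives 8456 ops/s, worse by 1597.
Next-best assignment: Summit→Machine M6, Kestrel→Machine M3, Ridgeline→Machine M2, Flint→Machine M1, Granite→Machine M4 = 9906 ops/s.
Checked against all permutations: 10053 ops/s is optimal.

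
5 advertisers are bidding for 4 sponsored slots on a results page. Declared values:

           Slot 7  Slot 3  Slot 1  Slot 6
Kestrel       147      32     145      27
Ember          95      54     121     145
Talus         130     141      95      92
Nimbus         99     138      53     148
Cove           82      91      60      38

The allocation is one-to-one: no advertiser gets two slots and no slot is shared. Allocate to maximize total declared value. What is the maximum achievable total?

Max total: $558

This is the linear assignment problem.
Optimal: Talus→Slot 7 ($130), Nimbus→Slot 3 ($138), Kestrel→Slot 1 ($145), Ember→Slot 6 ($145) — total 130+138+145+145 = $558.
Row-greedy (each advertiser in turn takes its best remaining slot) gives $486, worse by 72.
Next-best assignment: Kestrel→Slot 7, Talus→Slot 3, Ember→Slot 1, Nimbus→Slot 6 = $557.
Swapping Kestrel↔Talus (Kestrel→Slot 7 $147, Talus→Slot 1 $95) loses 33.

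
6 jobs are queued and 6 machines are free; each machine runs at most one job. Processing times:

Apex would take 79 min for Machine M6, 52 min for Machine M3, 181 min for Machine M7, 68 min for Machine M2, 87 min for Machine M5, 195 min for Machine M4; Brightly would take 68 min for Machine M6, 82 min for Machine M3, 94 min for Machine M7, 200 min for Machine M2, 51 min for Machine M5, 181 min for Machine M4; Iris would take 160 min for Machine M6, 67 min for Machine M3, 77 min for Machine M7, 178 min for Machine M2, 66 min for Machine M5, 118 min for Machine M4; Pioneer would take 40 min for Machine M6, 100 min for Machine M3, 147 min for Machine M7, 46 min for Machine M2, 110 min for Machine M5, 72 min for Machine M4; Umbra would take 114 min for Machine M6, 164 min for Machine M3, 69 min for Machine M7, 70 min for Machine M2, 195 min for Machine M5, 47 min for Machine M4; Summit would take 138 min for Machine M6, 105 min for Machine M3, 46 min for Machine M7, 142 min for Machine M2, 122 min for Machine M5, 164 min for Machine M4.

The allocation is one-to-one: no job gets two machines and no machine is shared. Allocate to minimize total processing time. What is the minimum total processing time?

Minimum total: 319 min

Optimal: Apex→Machine M2 (68 min), Brightly→Machine M5 (51 min), Iris→Machine M3 (67 min), Pioneer→Machine M6 (40 min), Umbra→Machine M4 (47 min), Summit→Machine M7 (46 min) — total 68+51+67+40+47+46 = 319 min.
Column-greedy (each machine in turn goes to its cheapest remaining job) gives 377 min, worse by 58.
Next-best assignment: Apex→Machine M3, Brightly→Machine M6, Iris→Machine M5, Pioneer→Machine M2, Umbra→Machine M4, Summit→Machine M7 = 325 min.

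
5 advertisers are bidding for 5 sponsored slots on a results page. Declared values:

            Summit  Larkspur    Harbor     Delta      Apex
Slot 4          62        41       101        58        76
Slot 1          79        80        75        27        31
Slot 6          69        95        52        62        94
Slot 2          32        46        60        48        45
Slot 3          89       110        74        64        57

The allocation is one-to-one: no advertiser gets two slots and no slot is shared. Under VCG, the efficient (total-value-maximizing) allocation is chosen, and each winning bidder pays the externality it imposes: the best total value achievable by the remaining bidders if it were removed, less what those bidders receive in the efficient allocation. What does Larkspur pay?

Larkspur pays $16.

Efficient allocation: Summit→Slot 1 ($79), Larkspur→Slot 3 ($110), Harbor→Slot 4 ($101), Delta→Slot 2 ($48), Apex→Slot 6 ($94); total welfare W = $432.
Larkspur receives Slot 3 at value $110, so the others get W − 110 = $322.
Without Larkspur: best allocation of the remaining 4 bidders over all 5 slots is Summit→Slot 1 ($79), Harbor→Slot 4 ($101), Delta→Slot 3 ($64), Apex→Slot 6 ($94), total $338.
VCG payment = (others' best without Larkspur) − (others' welfare with Larkspur) = 338 − 322 = $16.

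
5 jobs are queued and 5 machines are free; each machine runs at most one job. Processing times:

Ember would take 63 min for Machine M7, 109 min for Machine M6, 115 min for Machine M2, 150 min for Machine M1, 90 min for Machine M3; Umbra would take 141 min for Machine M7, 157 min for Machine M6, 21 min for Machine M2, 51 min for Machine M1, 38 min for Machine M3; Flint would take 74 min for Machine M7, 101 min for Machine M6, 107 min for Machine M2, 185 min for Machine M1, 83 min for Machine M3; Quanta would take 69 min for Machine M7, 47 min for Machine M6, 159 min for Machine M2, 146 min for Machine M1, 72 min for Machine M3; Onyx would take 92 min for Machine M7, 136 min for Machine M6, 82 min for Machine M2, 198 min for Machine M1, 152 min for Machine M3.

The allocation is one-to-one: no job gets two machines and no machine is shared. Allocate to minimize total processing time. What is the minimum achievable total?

Optimal: Ember→Machine M7 (63 min), Umbra→Machine M1 (51 min), Flint→Machine M3 (83 min), Quanta→Machine M6 (47 min), Onyx→Machine M2 (82 min) — total 63+51+83+47+82 = 326 min.
Column-greedy (each machine in turn goes to its cheapest remaining job) gives 468 min, worse by 142.

Minimum total: 326 min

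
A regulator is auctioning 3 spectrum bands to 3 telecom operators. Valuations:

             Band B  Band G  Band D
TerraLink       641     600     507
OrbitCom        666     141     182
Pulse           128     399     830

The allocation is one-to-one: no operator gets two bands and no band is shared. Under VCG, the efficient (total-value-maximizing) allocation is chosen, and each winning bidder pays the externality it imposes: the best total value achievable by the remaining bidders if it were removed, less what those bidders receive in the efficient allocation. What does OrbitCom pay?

OrbitCom pays $41M.

Efficient allocation: TerraLink→Band G ($600M), OrbitCom→Band B ($666M), Pulse→Band D ($830M); total welfare W = $2096M.
OrbitCom receives Band B at value $666M, so the others get W − 666 = $1430M.
Without OrbitCom: best allocation of the remaining 2 bidders over all 3 bands is TerraLink→Band B ($641M), Pulse→Band D ($830M), total $1471M.
VCG payment = (others' best without OrbitCom) − (others' welfare with OrbitCom) = 1471 − 1430 = $41M.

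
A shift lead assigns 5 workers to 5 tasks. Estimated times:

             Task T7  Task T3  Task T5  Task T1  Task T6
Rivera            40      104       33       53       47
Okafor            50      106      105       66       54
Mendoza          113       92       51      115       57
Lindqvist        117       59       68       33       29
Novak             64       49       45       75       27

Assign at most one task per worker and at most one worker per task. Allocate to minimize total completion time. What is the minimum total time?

Optimal: Rivera→Task T5 (33 min), Okafor→Task T7 (50 min), Mendoza→Task T6 (57 min), Lindqvist→Task T1 (33 min), Novak→Task T3 (49 min) — total 33+50+57+33+49 = 222 min.

Minimum total: 222 min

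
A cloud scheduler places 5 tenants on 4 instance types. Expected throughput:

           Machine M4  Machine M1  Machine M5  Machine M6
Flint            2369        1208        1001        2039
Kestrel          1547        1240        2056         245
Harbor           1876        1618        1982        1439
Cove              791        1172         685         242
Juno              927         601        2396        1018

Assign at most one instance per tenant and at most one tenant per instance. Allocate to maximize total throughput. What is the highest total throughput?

This is a one-to-one assignment (maximum-weight bipartite matching).
Optimal: Kestrel→Machine M4 (1547 ops/s), Harbor→Machine M1 (1618 ops/s), Juno→Machine M5 (2396 ops/s), Flint→Machine M6 (2039 ops/s) — total 1547+1618+2396+2039 = 7600 ops/s.
Column-greedy (each instance in turn goes to its best remaining tenant) gives 6628 ops/s, worse by 972.
Swapping Kestrel↔Harbor (Kestrel→Machine M1 1240 ops/s, Harbor→Machine M4 1876 ops/s) loses 49.

Max total: 7600 ops/s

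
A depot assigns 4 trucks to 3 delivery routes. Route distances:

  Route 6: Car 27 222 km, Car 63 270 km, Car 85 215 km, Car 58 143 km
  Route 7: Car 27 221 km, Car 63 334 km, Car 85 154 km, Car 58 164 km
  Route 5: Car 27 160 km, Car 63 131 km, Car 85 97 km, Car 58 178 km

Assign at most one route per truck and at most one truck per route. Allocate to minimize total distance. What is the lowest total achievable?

This is a one-to-one assignment (minimum-cost bipartite matching).
Optimal: Car 58→Route 6 (143 km), Car 85→Route 7 (154 km), Car 63→Route 5 (131 km) — total 143+154+131 = 428 km.
Min-entry greedy (repeatedly take the single cheapest remaining cell) gives 461 km, worse by 33.

Minimum total: 428 km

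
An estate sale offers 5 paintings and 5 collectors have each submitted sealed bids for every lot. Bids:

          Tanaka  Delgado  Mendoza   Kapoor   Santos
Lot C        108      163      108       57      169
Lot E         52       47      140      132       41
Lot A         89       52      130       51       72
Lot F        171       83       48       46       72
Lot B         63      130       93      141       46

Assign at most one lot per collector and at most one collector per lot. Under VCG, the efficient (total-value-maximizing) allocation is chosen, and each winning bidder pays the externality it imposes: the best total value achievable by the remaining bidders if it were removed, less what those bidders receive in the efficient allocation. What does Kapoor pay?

Kapoor pays $10.

Efficient allocation: Tanaka→Lot F ($171), Delgado→Lot B ($130), Mendoza→Lot A ($130), Kapoor→Lot E ($132), Santos→Lot C ($169); total welfare W = $732.
Kapoor receives Lot E at value $132, so the others get W − 132 = $600.
Without Kapoor: best allocation of the remaining 4 bidders over all 5 lots is Tanaka→Lot F ($171), Delgado→Lot B ($130), Mendoza→Lot E ($140), Santos→Lot C ($169), total $610.
VCG payment = (others' best without Kapoor) − (others' welfare with Kapoor) = 610 − 600 = $10.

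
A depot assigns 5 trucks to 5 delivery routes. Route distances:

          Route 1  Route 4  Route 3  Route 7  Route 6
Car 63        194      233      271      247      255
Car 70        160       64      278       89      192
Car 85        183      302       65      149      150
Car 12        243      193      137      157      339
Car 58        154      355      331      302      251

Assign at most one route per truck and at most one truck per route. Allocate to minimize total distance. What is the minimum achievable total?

Optimal: Car 63→Route 6 (255 km), Car 70→Route 4 (64 km), Car 85→Route 3 (65 km), Car 12→Route 7 (157 km), Car 58→Route 1 (154 km) — total 255+64+65+157+154 = 695 km.
Row-greedy (each truck in turn takes its cheapest remaining route) gives 731 km, worse by 36.
Next-best assignment: Car 63→Route 1, Car 70→Route 4, Car 85→Route 3, Car 12→Route 7, Car 58→Route 6 = 731 km.
Swapping Car 63↔Car 12 (Car 63→Route 7 247 km, Car 12→Route 6 339 km) adds 174.
Checked against all permutations: 695 km is optimal.

Minimum total: 695 km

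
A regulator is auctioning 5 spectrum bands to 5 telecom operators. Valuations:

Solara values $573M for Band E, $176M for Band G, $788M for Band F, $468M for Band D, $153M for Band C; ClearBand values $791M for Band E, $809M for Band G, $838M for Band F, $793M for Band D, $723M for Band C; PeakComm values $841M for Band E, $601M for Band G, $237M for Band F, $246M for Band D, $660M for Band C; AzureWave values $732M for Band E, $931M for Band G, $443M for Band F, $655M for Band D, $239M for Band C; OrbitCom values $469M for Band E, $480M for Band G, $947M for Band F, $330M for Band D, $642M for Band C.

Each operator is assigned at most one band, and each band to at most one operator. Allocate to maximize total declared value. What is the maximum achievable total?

Optimal: Solara→Band F ($788M), ClearBand→Band D ($793M), PeakComm→Band E ($841M), AzureWave→Band G ($931M), OrbitCom→Band C ($642M) — total 788+793+841+931+642 = $3995M.
Every other assignment is strictly worse.

Maximum total: $3995M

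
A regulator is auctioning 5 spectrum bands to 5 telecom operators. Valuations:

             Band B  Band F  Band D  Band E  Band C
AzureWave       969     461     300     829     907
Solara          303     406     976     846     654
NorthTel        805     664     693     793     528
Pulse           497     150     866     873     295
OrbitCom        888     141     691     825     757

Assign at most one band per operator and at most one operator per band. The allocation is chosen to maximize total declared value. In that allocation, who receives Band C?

Optimal: AzureWave→Band C ($907M), Solara→Band D ($976M), NorthTel→Band F ($664M), Pulse→Band E ($873M), OrbitCom→Band B ($888M) — total 907+976+664+873+888 = $4308M.
Row-greedy (each operator in turn takes its best remaining band) gives $3174M, worse by 1134.
AzureWave's own top band is Band B ($969M), but forcing AzureWave→Band B and reassigning the rest optimally gives only $4239M — worse by 69.

AzureWave receives Band C.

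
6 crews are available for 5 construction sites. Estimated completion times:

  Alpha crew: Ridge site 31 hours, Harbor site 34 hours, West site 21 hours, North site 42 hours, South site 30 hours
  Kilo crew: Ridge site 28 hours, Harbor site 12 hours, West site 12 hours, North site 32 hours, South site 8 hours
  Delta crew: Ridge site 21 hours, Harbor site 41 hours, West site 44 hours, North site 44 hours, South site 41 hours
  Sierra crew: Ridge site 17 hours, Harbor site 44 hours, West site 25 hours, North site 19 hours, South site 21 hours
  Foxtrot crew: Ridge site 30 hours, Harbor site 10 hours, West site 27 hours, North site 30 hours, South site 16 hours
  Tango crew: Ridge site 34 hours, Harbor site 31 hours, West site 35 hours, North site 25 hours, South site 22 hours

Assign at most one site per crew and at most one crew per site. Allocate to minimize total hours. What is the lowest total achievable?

Minimum total: 79 hours

Optimal: Delta crew→Ridge site (21 hours), Foxtrot crew→Harbor site (10 hours), Alpha crew→West site (21 hours), Sierra crew→North site (19 hours), Kilo crew→South site (8 hours) — total 21+10+21+19+8 = 79 hours.
Column-greedy (each site in turn goes to its cheapest remaining crew) gives 94 hours, worse by 15.
Next-best assignment: Sierra crew→Ridge site, Foxtrot crew→Harbor site, Alpha crew→West site, Tango crew→North site, Kilo crew→South site = 81 hours.
Swapping Alpha crew↔Foxtrot crew (Alpha crew→Harbor site 34 hours, Foxtrot crew→West site 27 hours) adds 30.
Every other assignment is strictly worse.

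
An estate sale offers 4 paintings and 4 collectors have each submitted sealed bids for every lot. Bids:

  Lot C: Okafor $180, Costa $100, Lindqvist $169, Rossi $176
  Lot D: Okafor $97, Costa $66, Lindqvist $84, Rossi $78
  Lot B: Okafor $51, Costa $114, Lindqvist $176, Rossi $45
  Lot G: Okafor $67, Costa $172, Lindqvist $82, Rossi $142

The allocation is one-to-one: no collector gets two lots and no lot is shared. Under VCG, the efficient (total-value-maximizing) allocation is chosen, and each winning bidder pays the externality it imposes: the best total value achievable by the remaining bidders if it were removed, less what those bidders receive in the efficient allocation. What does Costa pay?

Costa pays $49.

Efficient allocation: Okafor→Lot D ($97), Costa→Lot G ($172), Lindqvist→Lot B ($176), Rossi→Lot C ($176); total welfare W = $621.
Costa receives Lot G at value $172, so the others get W − 172 = $449.
Without Costa: best allocation of the remaining 3 bidders over all 4 lots is Okafor→Lot C ($180), Lindqvist→Lot B ($176), Rossi→Lot G ($142), total $498.
VCG payment = (others' best without Costa) − (others' welfare with Costa) = 498 − 449 = $49.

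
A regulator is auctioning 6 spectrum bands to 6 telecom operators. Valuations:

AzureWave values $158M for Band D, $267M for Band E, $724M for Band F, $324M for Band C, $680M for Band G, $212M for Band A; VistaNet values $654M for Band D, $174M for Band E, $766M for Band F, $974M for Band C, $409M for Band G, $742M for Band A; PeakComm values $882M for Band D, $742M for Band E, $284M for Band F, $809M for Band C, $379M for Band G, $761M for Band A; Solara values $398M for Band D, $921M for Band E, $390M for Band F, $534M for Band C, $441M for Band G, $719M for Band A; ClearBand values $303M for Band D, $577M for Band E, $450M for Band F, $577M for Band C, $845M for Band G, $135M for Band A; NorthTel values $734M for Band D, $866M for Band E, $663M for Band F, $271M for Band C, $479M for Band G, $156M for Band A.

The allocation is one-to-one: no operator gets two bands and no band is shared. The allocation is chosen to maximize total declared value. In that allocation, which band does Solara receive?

Optimal: AzureWave→Band F ($724M), VistaNet→Band C ($974M), PeakComm→Band D ($882M), Solara→Band A ($719M), ClearBand→Band G ($845M), NorthTel→Band E ($866M) — total 724+974+882+719+845+866 = $5010M.
Max-entry greedy (repeatedly take the single best remaining cell) gives $4502M, worse by 508.
Every other assignment is strictly worse.
Solara's own top band is Band E ($921M), but forcing Solara→Band E and reassigning the rest optimally gives only $4959M — worse by 51.

Solara receives Band A.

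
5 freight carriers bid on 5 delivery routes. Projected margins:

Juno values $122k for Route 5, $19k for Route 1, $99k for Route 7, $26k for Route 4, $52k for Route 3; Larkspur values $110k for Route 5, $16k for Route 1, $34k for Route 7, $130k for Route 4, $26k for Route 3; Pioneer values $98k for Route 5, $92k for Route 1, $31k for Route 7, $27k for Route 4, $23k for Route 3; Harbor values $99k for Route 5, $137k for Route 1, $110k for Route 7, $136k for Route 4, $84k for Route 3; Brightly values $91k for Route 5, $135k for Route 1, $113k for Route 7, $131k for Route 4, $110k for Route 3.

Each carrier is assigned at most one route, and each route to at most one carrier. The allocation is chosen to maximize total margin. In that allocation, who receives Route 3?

Optimal: Juno→Route 7 ($99k), Larkspur→Route 4 ($130k), Pioneer→Route 5 ($98k), Harbor→Route 1 ($137k), Brightly→Route 3 ($110k) — total 99+130+98+137+110 = $574k.
Row-greedy (each carrier in turn takes its best remaining route) gives $564k, worse by 10.
Swapping Brightly↔Harbor (Brightly→Route 1 $135k, Harbor→Route 3 $84k) loses 28.
Brightly's own top route is Route 1 ($135k), but forcing Brightly→Route 1 and reassigning the rest optimally gives only $546k — worse by 28.

Brightly receives Route 3.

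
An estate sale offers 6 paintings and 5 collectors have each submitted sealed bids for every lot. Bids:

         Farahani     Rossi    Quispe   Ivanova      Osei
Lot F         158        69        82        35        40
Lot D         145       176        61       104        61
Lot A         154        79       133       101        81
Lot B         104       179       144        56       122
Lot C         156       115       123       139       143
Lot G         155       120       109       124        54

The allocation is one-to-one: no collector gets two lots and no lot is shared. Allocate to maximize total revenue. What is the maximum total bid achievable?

Treat this as an assignment problem: match each collector to one lot.
Optimal: Farahani→Lot F ($158), Rossi→Lot D ($176), Quispe→Lot B ($144), Ivanova→Lot G ($124), Osei→Lot C ($143) — total 158+176+144+124+143 = $745.
Column-greedy (each lot in turn goes to its best remaining collector) gives $728, worse by 17.
Next-best assignment: Farahani→Lot A, Rossi→Lot D, Quispe→Lot B, Ivanova→Lot G, Osei→Lot C = $741.

Max total: $745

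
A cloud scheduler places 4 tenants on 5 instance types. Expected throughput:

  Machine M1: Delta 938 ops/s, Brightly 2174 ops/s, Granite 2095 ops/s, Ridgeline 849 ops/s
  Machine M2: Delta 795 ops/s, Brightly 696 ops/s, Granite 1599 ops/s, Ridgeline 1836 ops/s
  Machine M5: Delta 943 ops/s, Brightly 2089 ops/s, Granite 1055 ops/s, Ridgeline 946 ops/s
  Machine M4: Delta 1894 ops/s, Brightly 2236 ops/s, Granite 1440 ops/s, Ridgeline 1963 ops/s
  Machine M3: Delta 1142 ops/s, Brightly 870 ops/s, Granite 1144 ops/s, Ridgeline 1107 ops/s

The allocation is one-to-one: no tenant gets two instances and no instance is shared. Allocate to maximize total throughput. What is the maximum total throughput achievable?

Treat this as an assignment problem: match each tenant to one instance.
Optimal: Delta→Machine M4 (1894 ops/s), Brightly→Machine M5 (2089 ops/s), Granite→Machine M1 (2095 ops/s), Ridgeline→Machine M2 (1836 ops/s) — total 1894+2089+2095+1836 = 7914 ops/s.
Row-greedy (each tenant in turn takes its best remaining instance) gives 6774 ops/s, worse by 1140.
Swapping Brightly↔Delta (Brightly→Machine M4 2236 ops/s, Delta→Machine M5 943 ops/s) loses 804.
No other one-to-one assignment exceeds 7914 ops/s.

Maximum total: 7914 ops/s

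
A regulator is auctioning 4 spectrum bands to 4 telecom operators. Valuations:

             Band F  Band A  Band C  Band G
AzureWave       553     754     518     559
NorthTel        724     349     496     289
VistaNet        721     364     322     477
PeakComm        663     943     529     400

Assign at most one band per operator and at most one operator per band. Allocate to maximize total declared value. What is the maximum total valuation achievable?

Maximum total: $2719M

Treat this as an assignment problem: match each operator to one band.
Optimal: AzureWave→Band G ($559M), NorthTel→Band C ($496M), VistaNet→Band F ($721M), PeakComm→Band A ($943M) — total 559+496+721+943 = $2719M.
Row-greedy (each operator in turn takes its best remaining band) gives $2484M, worse by 235.
Next-best assignment: AzureWave→Band C, NorthTel→Band F, VistaNet→Band G, PeakComm→Band A = $2662M.
Swapping PeakComm↔VistaNet (PeakComm→Band F $663M, VistaNet→Band A $364M) loses 637.
Every other assignment is strictly worse.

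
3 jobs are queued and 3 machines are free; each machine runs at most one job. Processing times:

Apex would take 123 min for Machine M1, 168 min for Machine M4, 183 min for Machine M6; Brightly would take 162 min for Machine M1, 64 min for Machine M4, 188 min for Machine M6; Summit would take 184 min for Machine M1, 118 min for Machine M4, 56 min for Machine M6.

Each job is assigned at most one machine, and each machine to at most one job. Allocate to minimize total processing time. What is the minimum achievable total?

Optimal: Apex→Machine M1 (123 min), Brightly→Machine M4 (64 min), Summit→Machine M6 (56 min) — total 123+64+56 = 243 min.
Checked against all permutations: 243 min is optimal.

Minimum total: 243 min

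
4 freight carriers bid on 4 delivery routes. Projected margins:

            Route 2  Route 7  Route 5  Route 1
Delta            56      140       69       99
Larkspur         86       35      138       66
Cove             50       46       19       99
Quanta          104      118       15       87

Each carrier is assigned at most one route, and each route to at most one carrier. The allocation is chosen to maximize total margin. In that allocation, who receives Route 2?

This is the linear assignment problem.
Optimal: Delta→Route 7 ($140k), Larkspur→Route 5 ($138k), Cove→Route 1 ($99k), Quanta→Route 2 ($104k) — total 140+138+99+104 = $481k.
No other one-to-one assignment exceeds $481k.
Quanta's own top route is Route 7 ($118k), but forcing Quanta→Route 7 and reassigning the rest optimally gives only $411k — worse by 70.

Quanta receives Route 2.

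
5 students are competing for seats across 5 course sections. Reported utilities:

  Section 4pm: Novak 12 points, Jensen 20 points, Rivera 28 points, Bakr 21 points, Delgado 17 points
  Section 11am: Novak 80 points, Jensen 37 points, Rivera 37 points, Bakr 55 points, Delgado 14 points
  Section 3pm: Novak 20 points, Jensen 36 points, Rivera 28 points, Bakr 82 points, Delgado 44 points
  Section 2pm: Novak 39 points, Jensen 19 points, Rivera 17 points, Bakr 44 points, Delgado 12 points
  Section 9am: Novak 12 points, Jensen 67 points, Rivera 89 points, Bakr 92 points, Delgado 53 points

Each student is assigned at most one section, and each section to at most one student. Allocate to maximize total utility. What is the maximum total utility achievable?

Optimal: Novak→Section 11am (80 points), Jensen→Section 2pm (19 points), Rivera→Section 9am (89 points), Bakr→Section 3pm (82 points), Delgado→Section 4pm (17 points) — total 80+19+89+82+17 = 287 points.
Max-entry greedy (repeatedly take the single best remaining cell) gives 263 points, worse by 24.

Maximum total: 287 points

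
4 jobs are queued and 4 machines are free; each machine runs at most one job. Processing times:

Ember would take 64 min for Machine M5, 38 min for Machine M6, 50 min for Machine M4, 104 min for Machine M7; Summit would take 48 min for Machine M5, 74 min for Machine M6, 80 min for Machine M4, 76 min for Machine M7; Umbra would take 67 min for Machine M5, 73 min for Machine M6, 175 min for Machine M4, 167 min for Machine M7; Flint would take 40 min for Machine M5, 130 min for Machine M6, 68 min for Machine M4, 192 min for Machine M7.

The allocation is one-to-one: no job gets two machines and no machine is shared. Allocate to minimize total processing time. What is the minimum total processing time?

Minimum total: 239 min

This is a one-to-one assignment (minimum-cost bipartite matching).
Optimal: Ember→Machine M4 (50 min), Summit→Machine M7 (76 min), Umbra→Machine M6 (73 min), Flint→Machine M5 (40 min) — total 50+76+73+40 = 239 min.
Column-greedy (each machine in turn goes to its cheapest remaining job) gives 325 min, worse by 86.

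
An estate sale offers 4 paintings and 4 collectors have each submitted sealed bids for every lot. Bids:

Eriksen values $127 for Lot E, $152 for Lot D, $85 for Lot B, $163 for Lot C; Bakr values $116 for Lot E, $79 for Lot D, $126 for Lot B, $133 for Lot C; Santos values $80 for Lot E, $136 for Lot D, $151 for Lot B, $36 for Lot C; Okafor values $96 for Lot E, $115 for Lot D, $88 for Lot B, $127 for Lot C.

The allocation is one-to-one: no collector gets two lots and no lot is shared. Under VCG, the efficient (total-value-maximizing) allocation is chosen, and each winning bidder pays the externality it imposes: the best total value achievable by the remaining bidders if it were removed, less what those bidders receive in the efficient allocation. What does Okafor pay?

Efficient allocation: Eriksen→Lot D ($152), Bakr→Lot E ($116), Santos→Lot B ($151), Okafor→Lot C ($127); total welfare W = $546.
Okafor receives Lot C at value $127, so the others get W − 127 = $419.
Without Okafor: best allocation of the remaining 3 bidders over all 4 lots is Eriksen→Lot D ($152), Bakr→Lot C ($133), Santos→Lot B ($151), total $436.
VCG payment = (others' best without Okafor) − (others' welfare with Okafor) = 436 − 419 = $17.

Okafor pays $17.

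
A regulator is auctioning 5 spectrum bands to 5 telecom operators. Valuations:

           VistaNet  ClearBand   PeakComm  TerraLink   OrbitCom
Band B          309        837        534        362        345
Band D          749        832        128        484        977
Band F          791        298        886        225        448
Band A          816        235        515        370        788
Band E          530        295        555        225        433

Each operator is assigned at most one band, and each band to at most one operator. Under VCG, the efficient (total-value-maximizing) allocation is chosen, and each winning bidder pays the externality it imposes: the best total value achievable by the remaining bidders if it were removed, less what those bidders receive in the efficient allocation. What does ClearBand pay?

Efficient allocation: VistaNet→Band A ($816M), ClearBand→Band B ($837M), PeakComm→Band F ($886M), TerraLink→Band E ($225M), OrbitCom→Band D ($977M); total welfare W = $3741M.
ClearBand receives Band B at value $837M, so the others get W − 837 = $2904M.
Without ClearBand: best allocation of the remaining 4 bidders over all 5 bands is VistaNet→Band A ($816M), PeakComm→Band F ($886M), TerraLink→Band B ($362M), OrbitCom→Band D ($977M), total $3041M.
VCG payment = (others' best without ClearBand) − (others' welfare with ClearBand) = 3041 − 2904 = $137M.

ClearBand pays $137M.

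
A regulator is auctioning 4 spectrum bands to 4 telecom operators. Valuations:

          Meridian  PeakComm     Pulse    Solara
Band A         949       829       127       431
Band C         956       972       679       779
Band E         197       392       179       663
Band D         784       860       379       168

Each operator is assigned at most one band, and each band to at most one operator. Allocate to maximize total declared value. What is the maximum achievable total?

Optimal: Meridian→Band A ($949M), PeakComm→Band D ($860M), Pulse→Band C ($679M), Solara→Band E ($663M) — total 949+860+679+663 = $3151M.
Max-entry greedy (repeatedly take the single best remaining cell) gives $2963M, worse by 188.
Next-best assignment: Meridian→Band A, PeakComm→Band C, Pulse→Band D, Solara→Band E = $2963M.

Max total: $3151M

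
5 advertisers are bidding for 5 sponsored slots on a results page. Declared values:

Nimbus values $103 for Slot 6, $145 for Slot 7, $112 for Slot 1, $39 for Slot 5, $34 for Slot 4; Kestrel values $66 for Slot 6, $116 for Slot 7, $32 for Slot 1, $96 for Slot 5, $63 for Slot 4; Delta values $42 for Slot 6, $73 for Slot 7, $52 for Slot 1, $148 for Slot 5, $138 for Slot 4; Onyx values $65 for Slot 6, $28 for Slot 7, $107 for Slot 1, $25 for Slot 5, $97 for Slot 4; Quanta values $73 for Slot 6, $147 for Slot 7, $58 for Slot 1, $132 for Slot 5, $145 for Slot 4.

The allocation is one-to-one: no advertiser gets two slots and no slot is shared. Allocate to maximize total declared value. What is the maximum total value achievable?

Optimal: Nimbus→Slot 6 ($103), Kestrel→Slot 7 ($116), Delta→Slot 5 ($148), Onyx→Slot 1 ($107), Quanta→Slot 4 ($145) — total 103+116+148+107+145 = $619.
Column-greedy (each slot in turn goes to its best remaining advertiser) gives $568, worse by 51.
Swapping Kestrel↔Delta (Kestrel→Slot 5 $96, Delta→Slot 7 $73) loses 95.

Maximum total: $619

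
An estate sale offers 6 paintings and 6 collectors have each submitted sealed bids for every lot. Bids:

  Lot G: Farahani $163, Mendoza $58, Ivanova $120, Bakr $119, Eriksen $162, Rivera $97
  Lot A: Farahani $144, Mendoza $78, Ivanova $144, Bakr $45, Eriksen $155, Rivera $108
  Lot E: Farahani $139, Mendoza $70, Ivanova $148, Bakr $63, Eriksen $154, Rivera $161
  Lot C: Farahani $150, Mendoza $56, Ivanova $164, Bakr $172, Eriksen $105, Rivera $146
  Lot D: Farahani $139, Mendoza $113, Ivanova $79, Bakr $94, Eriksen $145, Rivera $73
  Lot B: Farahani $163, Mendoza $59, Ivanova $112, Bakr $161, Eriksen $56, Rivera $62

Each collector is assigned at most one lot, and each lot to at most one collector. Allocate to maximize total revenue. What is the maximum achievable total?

Optimal: Farahani→Lot G ($163), Mendoza→Lot D ($113), Ivanova→Lot C ($164), Bakr→Lot B ($161), Eriksen→Lot A ($155), Rivera→Lot E ($161) — total 163+113+164+161+155+161 = $917.
Max-entry greedy (repeatedly take the single best remaining cell) gives $876, worse by 41.
Checked against all permutations: $917 is optimal.

Max total: $917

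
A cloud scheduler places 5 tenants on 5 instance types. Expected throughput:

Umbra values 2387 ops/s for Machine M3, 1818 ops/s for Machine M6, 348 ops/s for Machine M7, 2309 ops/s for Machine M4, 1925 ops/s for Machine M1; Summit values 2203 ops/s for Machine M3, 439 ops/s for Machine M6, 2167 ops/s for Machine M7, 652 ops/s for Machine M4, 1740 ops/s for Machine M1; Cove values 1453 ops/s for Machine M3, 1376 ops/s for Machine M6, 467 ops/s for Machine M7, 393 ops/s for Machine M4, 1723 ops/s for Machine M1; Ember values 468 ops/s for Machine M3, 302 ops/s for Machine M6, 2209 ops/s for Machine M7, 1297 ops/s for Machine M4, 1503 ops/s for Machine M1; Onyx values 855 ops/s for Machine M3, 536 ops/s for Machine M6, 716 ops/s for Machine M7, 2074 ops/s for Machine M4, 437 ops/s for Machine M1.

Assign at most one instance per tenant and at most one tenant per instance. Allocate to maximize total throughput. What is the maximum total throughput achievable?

This is the linear assignment problem.
Optimal: Umbra→Machine M6 (1818 ops/s), Summit→Machine M3 (2203 ops/s), Cove→Machine M1 (1723 ops/s), Ember→Machine M7 (2209 ops/s), Onyx→Machine M4 (2074 ops/s) — total 1818+2203+1723+2209+2074 = 10027 ops/s.
Max-entry greedy (repeatedly take the single best remaining cell) gives 9786 ops/s, worse by 241.
Every other assignment is strictly worse.

Maximum total: 10027 ops/s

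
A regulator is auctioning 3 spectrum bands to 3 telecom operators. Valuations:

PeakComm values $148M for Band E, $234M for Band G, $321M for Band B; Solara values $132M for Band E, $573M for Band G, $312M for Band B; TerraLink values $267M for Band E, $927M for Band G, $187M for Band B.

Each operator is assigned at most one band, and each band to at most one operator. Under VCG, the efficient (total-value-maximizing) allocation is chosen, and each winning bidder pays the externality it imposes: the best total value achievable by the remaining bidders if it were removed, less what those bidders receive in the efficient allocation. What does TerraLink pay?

TerraLink pays $434M.

Efficient allocation: PeakComm→Band E ($148M), Solara→Band B ($312M), TerraLink→Band G ($927M); total welfare W = $1387M.
TerraLink receives Band G at value $927M, so the others get W − 927 = $460M.
Without TerraLink: best allocation of the remaining 2 bidders over all 3 bands is PeakComm→Band B ($321M), Solara→Band G ($573M), total $894M.
VCG payment = (others' best without TerraLink) − (others' welfare with TerraLink) = 894 − 460 = $434M.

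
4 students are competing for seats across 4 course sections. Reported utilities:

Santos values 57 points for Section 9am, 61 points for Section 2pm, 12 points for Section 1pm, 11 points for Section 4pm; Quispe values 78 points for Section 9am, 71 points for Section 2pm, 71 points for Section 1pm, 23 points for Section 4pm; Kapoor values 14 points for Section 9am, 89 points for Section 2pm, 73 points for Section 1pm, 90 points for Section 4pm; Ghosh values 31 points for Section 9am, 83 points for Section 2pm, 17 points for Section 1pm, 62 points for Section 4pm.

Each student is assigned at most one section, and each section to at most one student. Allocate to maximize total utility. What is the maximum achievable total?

Max total: 301 points

This is the linear assignment problem.
Optimal: Santos→Section 9am (57 points), Quispe→Section 1pm (71 points), Kapoor→Section 4pm (90 points), Ghosh→Section 2pm (83 points) — total 57+71+90+83 = 301 points.
Max-entry greedy (repeatedly take the single best remaining cell) gives 263 points, worse by 38.
Next-best assignment: Santos→Section 9am, Quispe→Section 1pm, Kapoor→Section 2pm, Ghosh→Section 4pm = 279 points.
Swapping Quispe↔Ghosh (Quispe→Section 2pm 71 points, Ghosh→Section 1pm 17 points) loses 66.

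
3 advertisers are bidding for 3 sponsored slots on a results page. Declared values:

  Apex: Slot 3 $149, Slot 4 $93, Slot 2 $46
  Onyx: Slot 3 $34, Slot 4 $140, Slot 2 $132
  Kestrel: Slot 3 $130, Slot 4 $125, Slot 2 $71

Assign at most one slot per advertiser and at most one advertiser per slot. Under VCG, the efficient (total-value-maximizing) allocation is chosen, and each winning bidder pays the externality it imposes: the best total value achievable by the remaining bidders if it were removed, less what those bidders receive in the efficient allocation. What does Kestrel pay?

Efficient allocation: Apex→Slot 3 ($149), Onyx→Slot 2 ($132), Kestrel→Slot 4 ($125); total welfare W = $406.
Kestrel receives Slot 4 at value $125, so the others get W − 125 = $281.
Without Kestrel: best allocation of the remaining 2 bidders over all 3 slots is Apex→Slot 3 ($149), Onyx→Slot 4 ($140), total $289.
VCG payment = (others' best without Kestrel) − (others' welfare with Kestrel) = 289 − 281 = $8.

Kestrel pays $8.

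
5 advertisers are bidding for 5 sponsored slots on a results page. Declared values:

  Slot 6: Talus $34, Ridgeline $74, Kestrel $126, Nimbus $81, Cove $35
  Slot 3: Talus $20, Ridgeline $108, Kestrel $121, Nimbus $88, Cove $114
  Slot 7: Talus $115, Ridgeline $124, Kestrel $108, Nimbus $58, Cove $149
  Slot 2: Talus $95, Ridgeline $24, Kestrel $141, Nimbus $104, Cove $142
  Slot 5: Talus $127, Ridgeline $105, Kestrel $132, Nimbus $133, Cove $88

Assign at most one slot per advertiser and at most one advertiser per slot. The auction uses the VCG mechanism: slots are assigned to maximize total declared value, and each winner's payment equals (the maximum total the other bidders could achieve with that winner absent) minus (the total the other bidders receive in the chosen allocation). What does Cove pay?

Cove pays $15.

Efficient allocation: Talus→Slot 7 ($115), Ridgeline→Slot 3 ($108), Kestrel→Slot 6 ($126), Nimbus→Slot 5 ($133), Cove→Slot 2 ($142); total welfare W = $624.
Cove receives Slot 2 at value $142, so the others get W − 142 = $482.
Without Cove: best allocation of the remaining 4 bidders over all 5 slots is Talus→Slot 7 ($115), Ridgeline→Slot 3 ($108), Kestrel→Slot 2 ($141), Nimbus→Slot 5 ($133), total $497.
VCG payment = (others' best without Cove) − (others' welfare with Cove) = 497 − 482 = $15.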